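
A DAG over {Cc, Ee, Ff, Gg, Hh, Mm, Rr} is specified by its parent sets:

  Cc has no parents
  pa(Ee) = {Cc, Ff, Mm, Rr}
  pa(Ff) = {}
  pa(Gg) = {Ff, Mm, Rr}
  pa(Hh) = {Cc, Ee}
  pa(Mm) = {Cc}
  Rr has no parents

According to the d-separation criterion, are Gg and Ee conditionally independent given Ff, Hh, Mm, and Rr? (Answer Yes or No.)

Yes

We examine all 5 paths between Gg and Ee:
Path 1: Gg ← Mm → Ee
  Mm is a fork here and Mm is conditioned on, so the path is blocked at Mm.
Path 2: Gg ← Mm ← Cc → Ee
  Mm is a chain here and Mm is conditioned on, so the path is blocked at Mm.
Path 3: Gg ← Mm ← Cc → Hh ← Ee
  Mm is a chain here and Mm is conditioned on, so the path is blocked at Mm.
Path 4: Gg ← Ff → Ee
  Ff is a fork here and Ff is conditioned on, so the path is blocked at Ff.
Path 5: Gg ← Rr → Ee
  Rr is a fork here and Rr is conditioned on, so the path is blocked at Rr.
Since every path is blocked, d-separation holds.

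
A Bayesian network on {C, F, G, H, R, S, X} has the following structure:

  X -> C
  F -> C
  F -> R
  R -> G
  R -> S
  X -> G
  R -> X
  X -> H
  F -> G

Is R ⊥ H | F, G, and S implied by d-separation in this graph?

5 paths connect R and H; each must be blocked for d-separation to hold:
Path 1: R → X → H
  X is a chain and X is not conditioned on — no node blocks this path, so it is active.
Path 2: R ← F → C ← X → H
  F is a fork here and F is conditioned on, so the path is blocked at F.
Path 3: R ← F → G ← X → H
  F is a fork here and F is conditioned on, so the path is blocked at F.
Path 4: R → G ← X → H
  G is a collider and G is conditioned on, which opens it; X is a fork and X is not conditioned on — no node blocks this path, so it is active.
Path 5: R → G ← F → C ← X → H
  F is a fork here and F is conditioned on, so the path is blocked at F.
Because an active path exists, R and H are not d-separated.

No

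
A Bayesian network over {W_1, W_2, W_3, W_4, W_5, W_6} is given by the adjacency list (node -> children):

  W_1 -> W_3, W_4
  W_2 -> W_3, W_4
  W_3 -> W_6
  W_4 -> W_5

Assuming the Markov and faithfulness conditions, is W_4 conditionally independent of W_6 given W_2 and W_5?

We examine all 2 paths between W_4 and W_6:
  1. W_4 ← W_2 → W_3 → W_6 — W_2:fork[blocks]; W_3:chain[open] ⇒ blocked
  2. W_4 ← W_1 → W_3 → W_6 — W_1:fork[open]; W_3:chain[open] ⇒ active
At least one path is unblocked, so d-separation fails.

No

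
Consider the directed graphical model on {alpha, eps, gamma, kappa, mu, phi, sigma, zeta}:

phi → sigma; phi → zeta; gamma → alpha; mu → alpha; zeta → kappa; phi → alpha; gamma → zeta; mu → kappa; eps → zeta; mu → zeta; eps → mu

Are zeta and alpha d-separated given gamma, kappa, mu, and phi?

There are 5 undirected paths between zeta and alpha; checking each against the conditioning set {gamma, kappa, mu, phi}:
  1. zeta ← eps → mu → alpha — eps:fork[open]; mu:chain[blocks] ⇒ blocked
  2. zeta → kappa ← mu → alpha — kappa:collider[open]; mu:fork[blocks] ⇒ blocked
  3. zeta ← phi → alpha — phi:fork[blocks] ⇒ blocked
  4. zeta ← gamma → alpha — gamma:fork[blocks] ⇒ blocked
  5. zeta ← mu → alpha — mu:fork[blocks] ⇒ blocked
Every path is blocked, so zeta and alpha are d-separated given {gamma, kappa, mu, phi}.

Yes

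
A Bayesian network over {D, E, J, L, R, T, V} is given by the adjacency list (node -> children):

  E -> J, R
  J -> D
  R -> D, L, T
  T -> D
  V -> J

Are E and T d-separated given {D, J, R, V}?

Yes

We examine all 4 paths between E and T:
Path 1: E → R → D ← T
  R is a chain here and R is conditioned on, so the path is blocked at R.
Path 2: E → R → T
  R is a chain here and R is conditioned on, so the path is blocked at R.
Path 3: E → J → D ← R → T
  J is a chain here and J is conditioned on, so the path is blocked at J.
Path 4: E → J → D ← T
  J is a chain here and J is conditioned on, so the path is blocked at J.
Every path is blocked, so E and T are d-separated given {D, J, R, V}.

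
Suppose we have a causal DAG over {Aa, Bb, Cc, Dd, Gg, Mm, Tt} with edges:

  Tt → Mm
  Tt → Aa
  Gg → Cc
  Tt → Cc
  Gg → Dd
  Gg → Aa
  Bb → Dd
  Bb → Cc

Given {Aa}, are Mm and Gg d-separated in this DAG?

No — Mm and Gg are not d-separated given {Aa}.

3 paths connect Mm and Gg; each must be blocked for d-separation to hold:
Path 1: Mm ← Tt → Aa ← Gg
  Tt is a fork and Tt is not conditioned on; Aa is a collider and Aa is conditioned on, which opens it — no node blocks this path, so it is active.
Path 2: Mm ← Tt → Cc ← Bb → Dd ← Gg
  Cc is a collider here and neither Cc nor any of its descendants is conditioned on, so the collider stays closed — the path is blocked at Cc.
Path 3: Mm ← Tt → Cc ← Gg
  Cc is a collider here and neither Cc nor any of its descendants is conditioned on, so the collider stays closed — the path is blocked at Cc.
At least one path is unblocked, so d-separation fails.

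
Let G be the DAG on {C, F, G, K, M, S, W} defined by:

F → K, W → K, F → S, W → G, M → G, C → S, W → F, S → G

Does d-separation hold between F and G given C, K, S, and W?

Yes

There are 3 undirected paths between F and G; checking each against the conditioning set {C, K, S, W}:
Path 1: F ← W → G
  W is a fork here and W is conditioned on, so the path is blocked at W.
Path 2: F → S → G
  S is a chain here and S is conditioned on, so the path is blocked at S.
Path 3: F → K ← W → G
  W is a fork here and W is conditioned on, so the path is blocked at W.
All paths are blocked; F ⊥ G | {C, K, S, W} holds.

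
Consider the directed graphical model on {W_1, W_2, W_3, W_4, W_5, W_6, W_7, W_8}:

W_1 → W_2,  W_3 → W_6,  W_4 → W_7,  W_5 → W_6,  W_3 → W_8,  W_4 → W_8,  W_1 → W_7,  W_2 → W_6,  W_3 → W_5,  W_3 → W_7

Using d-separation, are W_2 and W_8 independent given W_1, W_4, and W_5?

There are 6 undirected paths between W_2 and W_8; checking each against the conditioning set {W_1, W_4, W_5}:
Path 1: W_2 → W_6 ← W_5 ← W_3 → W_8
  W_6 is a collider here and neither W_6 nor any of its descendants is conditioned on, so the collider stays closed — the path is blocked at W_6.
Path 2: W_2 → W_6 ← W_5 ← W_3 → W_7 ← W_4 → W_8
  W_6 is a collider here and neither W_6 nor any of its descendants is conditioned on, so the collider stays closed — the path is blocked at W_6.
Path 3: W_2 → W_6 ← W_3 → W_8
  W_6 is a collider here and neither W_6 nor any of its descendants is conditioned on, so the collider stays closed — the path is blocked at W_6.
Path 4: W_2 → W_6 ← W_3 → W_7 ← W_4 → W_8
  W_6 is a collider here and neither W_6 nor any of its descendants is conditioned on, so the collider stays closed — the path is blocked at W_6.
Path 5: W_2 ← W_1 → W_7 ← W_4 → W_8
  W_1 is a fork here and W_1 is conditioned on, so the path is blocked at W_1.
Path 6: W_2 ← W_1 → W_7 ← W_3 → W_8
  W_1 is a fork here and W_1 is conditioned on, so the path is blocked at W_1.
Since every path is blocked, d-separation holds.

Yes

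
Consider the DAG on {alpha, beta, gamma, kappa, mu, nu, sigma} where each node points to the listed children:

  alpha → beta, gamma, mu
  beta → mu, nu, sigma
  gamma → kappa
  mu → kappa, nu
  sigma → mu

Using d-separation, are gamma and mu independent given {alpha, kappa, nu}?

Enumerating the 5 paths from gamma to mu and testing each for blocking by {alpha, kappa, nu}:
Path 1: gamma → kappa ← mu
  kappa is a collider and kappa is conditioned on, which opens it — no node blocks this path, so it is active.
Path 2: gamma ← alpha → beta → sigma → mu
  alpha is a fork here and alpha is conditioned on, so the path is blocked at alpha.
Path 3: gamma ← alpha → beta → mu
  alpha is a fork here and alpha is conditioned on, so the path is blocked at alpha.
Path 4: gamma ← alpha → beta → nu ← mu
  alpha is a fork here and alpha is conditioned on, so the path is blocked at alpha.
Path 5: gamma ← alpha → mu
  alpha is a fork here and alpha is conditioned on, so the path is blocked at alpha.
At least one path is unblocked, so d-separation fails.

No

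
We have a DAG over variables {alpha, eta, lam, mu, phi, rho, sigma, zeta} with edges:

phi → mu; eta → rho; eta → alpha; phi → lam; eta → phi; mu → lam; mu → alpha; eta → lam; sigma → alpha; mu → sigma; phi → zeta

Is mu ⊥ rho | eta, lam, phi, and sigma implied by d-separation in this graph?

Enumerating the 6 paths from mu to rho and testing each for blocking by {eta, lam, phi, sigma}:
Path 1: mu ← phi ← eta → rho
  phi is a chain here and phi is conditioned on, so the path is blocked at phi.
Path 2: mu ← phi → lam ← eta → rho
  phi is a fork here and phi is conditioned on, so the path is blocked at phi.
Path 3: mu → alpha ← eta → rho
  alpha is a collider here and neither alpha nor any of its descendants is conditioned on, so the collider stays closed — the path is blocked at alpha.
Path 4: mu → sigma → alpha ← eta → rho
  sigma is a chain here and sigma is conditioned on, so the path is blocked at sigma.
Path 5: mu → lam ← phi ← eta → rho
  phi is a chain here and phi is conditioned on, so the path is blocked at phi.
Path 6: mu → lam ← eta → rho
  eta is a fork here and eta is conditioned on, so the path is blocked at eta.
All paths are blocked; mu ⊥ rho | {eta, lam, phi, sigma} holds.

Yes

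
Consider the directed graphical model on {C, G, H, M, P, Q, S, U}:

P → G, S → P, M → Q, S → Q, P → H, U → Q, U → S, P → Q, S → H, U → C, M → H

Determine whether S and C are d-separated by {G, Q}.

6 paths connect S and C; each must be blocked for d-separation to hold:
  1. S → Q ← U → C — Q:collider[open]; U:fork[open] ⇒ active
  2. S → H ← P → Q ← U → C — H:collider[blocks]; P:fork[open]; Q:collider[open]; U:fork[open] ⇒ blocked
  3. S → H ← M → Q ← U → C — H:collider[blocks]; M:fork[open]; Q:collider[open]; U:fork[open] ⇒ blocked
  4. S → P → Q ← U → C — P:chain[open]; Q:collider[open]; U:fork[open] ⇒ active
  5. S → P → H ← M → Q ← U → C — P:chain[open]; H:collider[blocks]; M:fork[open]; Q:collider[open]; U:fork[open] ⇒ blocked
  6. S ← U → C — U:fork[open] ⇒ active
Since the path S → Q ← U → C is active, S and C are not d-separated given {G, Q}.

No — S and C are not d-separated given {G, Q}.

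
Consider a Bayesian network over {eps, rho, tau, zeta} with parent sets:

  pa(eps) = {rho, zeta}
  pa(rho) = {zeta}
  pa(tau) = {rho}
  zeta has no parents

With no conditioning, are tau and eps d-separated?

No

We examine all 2 paths between tau and eps:
Path 1: tau ← rho ← zeta → eps
  rho is a chain and rho is not conditioned on; zeta is a fork and zeta is not conditioned on — no node blocks this path, so it is active.
Path 2: tau ← rho → eps
  rho is a fork and rho is not conditioned on — no node blocks this path, so it is active.
Since the path tau ← rho ← zeta → eps is active, tau and eps are not d-separated given ∅.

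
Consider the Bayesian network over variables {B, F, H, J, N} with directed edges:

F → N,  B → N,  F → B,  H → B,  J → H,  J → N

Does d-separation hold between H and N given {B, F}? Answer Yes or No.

No

3 paths connect H and N; each must be blocked for d-separation to hold:
  1. H ← J → N — J:fork[open] ⇒ active
  2. H → B → N — B:chain[blocks] ⇒ blocked
  3. H → B ← F → N — B:collider[open]; F:fork[blocks] ⇒ blocked
Because an active path exists, H and N are not d-separated.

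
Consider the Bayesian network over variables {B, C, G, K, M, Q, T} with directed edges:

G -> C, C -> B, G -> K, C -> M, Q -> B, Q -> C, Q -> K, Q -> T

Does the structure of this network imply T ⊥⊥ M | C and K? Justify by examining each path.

There are 3 undirected paths between T and M; checking each against the conditioning set {C, K}:
  1. T ← Q → K ← G → C → M — Q:fork[open]; K:collider[open]; G:fork[open]; C:chain[blocks] ⇒ blocked
  2. T ← Q → C → M — Q:fork[open]; C:chain[blocks] ⇒ blocked
  3. T ← Q → B ← C → M — Q:fork[open]; B:collider[blocks]; C:fork[blocks] ⇒ blocked
All paths are blocked; T ⊥ M | {C, K} holds.

Yes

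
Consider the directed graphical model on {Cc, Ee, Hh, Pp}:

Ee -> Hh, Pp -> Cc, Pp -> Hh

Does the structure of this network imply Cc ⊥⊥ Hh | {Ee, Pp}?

Yes — Cc and Hh are d-separated given {Ee, Pp}.

There is one path between Cc and Hh:
Path 1: Cc ← Pp → Hh
  Pp is a fork here and Pp is conditioned on, so the path is blocked at Pp.
Every path is blocked, so Cc and Hh are d-separated given {Ee, Pp}.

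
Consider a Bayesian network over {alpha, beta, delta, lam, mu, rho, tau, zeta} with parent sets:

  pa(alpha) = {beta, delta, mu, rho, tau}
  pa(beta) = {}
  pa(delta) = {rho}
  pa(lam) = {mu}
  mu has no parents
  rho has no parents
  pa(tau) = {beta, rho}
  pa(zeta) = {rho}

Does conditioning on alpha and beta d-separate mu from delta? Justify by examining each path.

No

4 paths connect mu and delta; each must be blocked for d-separation to hold:
  1. mu → alpha ← beta → tau ← rho → delta — alpha:collider[open]; beta:fork[blocks]; tau:collider[open]; rho:fork[open] ⇒ blocked
  2. mu → alpha ← delta — alpha:collider[open] ⇒ active
  3. mu → alpha ← rho → delta — alpha:collider[open]; rho:fork[open] ⇒ active
  4. mu → alpha ← tau ← rho → delta — alpha:collider[open]; tau:chain[open]; rho:fork[open] ⇒ active
Since the path mu → alpha ← delta is active, mu and delta are not d-separated given {alpha, beta}.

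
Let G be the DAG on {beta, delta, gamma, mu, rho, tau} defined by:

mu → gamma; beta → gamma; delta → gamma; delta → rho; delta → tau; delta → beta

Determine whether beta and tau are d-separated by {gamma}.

Enumerating the 2 paths from beta to tau and testing each for blocking by {gamma}:
  1. beta ← delta → tau — delta:fork[open] ⇒ active
  2. beta → gamma ← delta → tau — gamma:collider[open]; delta:fork[open] ⇒ active
Since the path beta ← delta → tau is active, beta and tau are not d-separated given {gamma}.

No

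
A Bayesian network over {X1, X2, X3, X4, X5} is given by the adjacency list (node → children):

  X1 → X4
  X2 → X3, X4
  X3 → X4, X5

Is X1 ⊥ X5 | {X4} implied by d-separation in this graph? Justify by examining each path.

No

2 paths connect X1 and X5; each must be blocked for d-separation to hold:
  1. X1 → X4 ← X3 → X5 — X4:collider[open]; X3:fork[open] ⇒ active
  2. X1 → X4 ← X2 → X3 → X5 — X4:collider[open]; X2:fork[open]; X3:chain[open] ⇒ active
Because an active path exists, X1 and X5 are not d-separated.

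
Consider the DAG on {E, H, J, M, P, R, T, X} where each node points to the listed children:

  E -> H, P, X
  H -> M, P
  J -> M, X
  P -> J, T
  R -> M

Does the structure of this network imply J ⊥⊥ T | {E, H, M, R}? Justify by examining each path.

No — J and T are not d-separated given {E, H, M, R}.

Enumerating the 5 paths from J to T and testing each for blocking by {E, H, M, R}:
  1. J → M ← H → P → T — M:collider[open]; H:fork[blocks]; P:chain[open] ⇒ blocked
  2. J → M ← H ← E → P → T — M:collider[open]; H:chain[blocks]; E:fork[blocks]; P:chain[open] ⇒ blocked
  3. J ← P → T — P:fork[open] ⇒ active
  4. J → X ← E → H → P → T — X:collider[blocks]; E:fork[blocks]; H:chain[blocks]; P:chain[open] ⇒ blocked
  5. J → X ← E → P → T — X:collider[blocks]; E:fork[blocks]; P:chain[open] ⇒ blocked
Since the path J ← P → T is active, J and T are not d-separated given {E, H, M, R}.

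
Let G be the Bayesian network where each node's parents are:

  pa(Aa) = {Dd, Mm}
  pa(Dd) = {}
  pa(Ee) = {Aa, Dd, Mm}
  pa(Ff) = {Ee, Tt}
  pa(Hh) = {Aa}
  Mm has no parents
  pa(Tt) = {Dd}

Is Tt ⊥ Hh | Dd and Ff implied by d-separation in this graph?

6 paths connect Tt and Hh; each must be blocked for d-separation to hold:
Path 1: Tt ← Dd → Aa → Hh
  Dd is a fork here and Dd is conditioned on, so the path is blocked at Dd.
Path 2: Tt ← Dd → Ee ← Mm → Aa → Hh
  Dd is a fork here and Dd is conditioned on, so the path is blocked at Dd.
Path 3: Tt ← Dd → Ee ← Aa → Hh
  Dd is a fork here and Dd is conditioned on, so the path is blocked at Dd.
Path 4: Tt → Ff ← Ee ← Mm → Aa → Hh
  Ff is a collider and Ff is conditioned on, which opens it; Ee is a chain and Ee is not conditioned on; Mm is a fork and Mm is not conditioned on; Aa is a chain and Aa is not conditioned on — no node blocks this path, so it is active.
Path 5: Tt → Ff ← Ee ← Dd → Aa → Hh
  Dd is a fork here and Dd is conditioned on, so the path is blocked at Dd.
Path 6: Tt → Ff ← Ee ← Aa → Hh
  Ff is a collider and Ff is conditioned on, which opens it; Ee is a chain and Ee is not conditioned on; Aa is a fork and Aa is not conditioned on — no node blocks this path, so it is active.
Since the path Tt → Ff ← Ee ← Mm → Aa → Hh is active, Tt and Hh are not d-separated given {Dd, Ff}.

No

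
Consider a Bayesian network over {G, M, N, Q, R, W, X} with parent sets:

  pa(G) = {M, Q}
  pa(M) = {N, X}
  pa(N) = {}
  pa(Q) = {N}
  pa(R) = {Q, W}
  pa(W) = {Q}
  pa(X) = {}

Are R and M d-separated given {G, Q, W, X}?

4 paths connect R and M; each must be blocked for d-separation to hold:
  1. R ← W ← Q → G ← M — W:chain[blocks]; Q:fork[blocks]; G:collider[open] ⇒ blocked
  2. R ← W ← Q ← N → M — W:chain[blocks]; Q:chain[blocks]; N:fork[open] ⇒ blocked
  3. R ← Q → G ← M — Q:fork[blocks]; G:collider[open] ⇒ blocked
  4. R ← Q ← N → M — Q:chain[blocks]; N:fork[open] ⇒ blocked
Every path is blocked, so R and M are d-separated given {G, Q, W, X}.

Yes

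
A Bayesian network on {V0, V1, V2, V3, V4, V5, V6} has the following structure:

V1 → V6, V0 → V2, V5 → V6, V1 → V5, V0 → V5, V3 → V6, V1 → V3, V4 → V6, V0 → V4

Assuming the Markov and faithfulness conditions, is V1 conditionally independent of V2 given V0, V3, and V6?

We examine all 6 paths between V1 and V2:
Path 1: V1 → V5 ← V0 → V2
  V0 is a fork here and V0 is conditioned on, so the path is blocked at V0.
Path 2: V1 → V5 → V6 ← V4 ← V0 → V2
  V0 is a fork here and V0 is conditioned on, so the path is blocked at V0.
Path 3: V1 → V3 → V6 ← V5 ← V0 → V2
  V3 is a chain here and V3 is conditioned on, so the path is blocked at V3.
Path 4: V1 → V3 → V6 ← V4 ← V0 → V2
  V3 is a chain here and V3 is conditioned on, so the path is blocked at V3.
Path 5: V1 → V6 ← V5 ← V0 → V2
  V0 is a fork here and V0 is conditioned on, so the path is blocked at V0.
Path 6: V1 → V6 ← V4 ← V0 → V2
  V0 is a fork here and V0 is conditioned on, so the path is blocked at V0.
Since every path is blocked, d-separation holds.

Yes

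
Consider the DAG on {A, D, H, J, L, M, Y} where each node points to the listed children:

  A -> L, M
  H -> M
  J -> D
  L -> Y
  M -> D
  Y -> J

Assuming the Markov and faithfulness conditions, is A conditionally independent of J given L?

2 paths connect A and J; each must be blocked for d-separation to hold:
  1. A → L → Y → J — L:chain[blocks]; Y:chain[open] ⇒ blocked
  2. A → M → D ← J — M:chain[open]; D:collider[blocks] ⇒ blocked
Every path is blocked, so A and J are d-separated given {L}.

Yes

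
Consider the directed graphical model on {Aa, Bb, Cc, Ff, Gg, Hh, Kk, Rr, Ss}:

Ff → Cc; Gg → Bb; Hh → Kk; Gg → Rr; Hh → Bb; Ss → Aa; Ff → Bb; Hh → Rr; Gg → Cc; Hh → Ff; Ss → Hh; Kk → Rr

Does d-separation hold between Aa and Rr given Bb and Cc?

No — Aa and Rr are not d-separated given {Bb, Cc}.

Enumerating the 6 paths from Aa to Rr and testing each for blocking by {Bb, Cc}:
  1. Aa ← Ss → Hh → Ff → Bb ← Gg → Rr — Ss:fork[open]; Hh:chain[open]; Ff:chain[open]; Bb:collider[open]; Gg:fork[open] ⇒ active
  2. Aa ← Ss → Hh → Ff → Cc ← Gg → Rr — Ss:fork[open]; Hh:chain[open]; Ff:chain[open]; Cc:collider[open]; Gg:fork[open] ⇒ active
  3. Aa ← Ss → Hh → Bb ← Ff → Cc ← Gg → Rr — Ss:fork[open]; Hh:chain[open]; Bb:collider[open]; Ff:fork[open]; Cc:collider[open]; Gg:fork[open] ⇒ active
  4. Aa ← Ss → Hh → Bb ← Gg → Rr — Ss:fork[open]; Hh:chain[open]; Bb:collider[open]; Gg:fork[open] ⇒ active
  5. Aa ← Ss → Hh → Rr — Ss:fork[open]; Hh:chain[open] ⇒ active
  6. Aa ← Ss → Hh → Kk → Rr — Ss:fork[open]; Hh:chain[open]; Kk:chain[open] ⇒ active
At least one path is unblocked, so d-separation fails.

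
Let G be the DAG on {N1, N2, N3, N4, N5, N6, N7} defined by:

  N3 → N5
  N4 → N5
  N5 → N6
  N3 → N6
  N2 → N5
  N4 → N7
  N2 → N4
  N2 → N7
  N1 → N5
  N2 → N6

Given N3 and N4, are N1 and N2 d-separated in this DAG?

Yes — N1 and N2 are d-separated given {N3, N4}.

Enumerating the 5 paths from N1 to N2 and testing each for blocking by {N3, N4}:
Path 1: N1 → N5 ← N2
  N5 is a collider here and neither N5 nor any of its descendants is conditioned on, so the collider stays closed — the path is blocked at N5.
Path 2: N1 → N5 ← N3 → N6 ← N2
  N5 is a collider here and neither N5 nor any of its descendants is conditioned on, so the collider stays closed — the path is blocked at N5.
Path 3: N1 → N5 → N6 ← N2
  N6 is a collider here and neither N6 nor any of its descendants is conditioned on, so the collider stays closed — the path is blocked at N6.
Path 4: N1 → N5 ← N4 ← N2
  N5 is a collider here and neither N5 nor any of its descendants is conditioned on, so the collider stays closed — the path is blocked at N5.
Path 5: N1 → N5 ← N4 → N7 ← N2
  N5 is a collider here and neither N5 nor any of its descendants is conditioned on, so the collider stays closed — the path is blocked at N5.
All paths are blocked; N1 ⊥ N2 | {N3, N4} holds.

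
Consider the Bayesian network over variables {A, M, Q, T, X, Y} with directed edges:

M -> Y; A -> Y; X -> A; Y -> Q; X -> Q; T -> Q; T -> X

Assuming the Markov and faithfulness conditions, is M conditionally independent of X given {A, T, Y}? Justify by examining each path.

3 paths connect M and X; each must be blocked for d-separation to hold:
Path 1: M → Y → Q ← X
  Y is a chain here and Y is conditioned on, so the path is blocked at Y.
Path 2: M → Y → Q ← T → X
  Y is a chain here and Y is conditioned on, so the path is blocked at Y.
Path 3: M → Y ← A ← X
  A is a chain here and A is conditioned on, so the path is blocked at A.
All paths are blocked; M ⊥ X | {A, T, Y} holds.

Yes — M and X are d-separated given {A, T, Y}.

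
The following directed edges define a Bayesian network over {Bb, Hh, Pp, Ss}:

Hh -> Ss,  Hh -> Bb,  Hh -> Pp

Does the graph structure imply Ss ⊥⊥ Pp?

No — Ss and Pp are not d-separated given ∅.

Only one path connects Ss and Pp:
Path 1: Ss ← Hh → Pp
  Hh is a fork and Hh is not conditioned on — no node blocks this path, so it is active.
Because an active path exists, Ss and Pp are not d-separated.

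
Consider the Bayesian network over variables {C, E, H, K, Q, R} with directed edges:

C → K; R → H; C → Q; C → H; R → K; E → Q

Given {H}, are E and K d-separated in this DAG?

There are 2 undirected paths between E and K; checking each against the conditioning set {H}:
Path 1: E → Q ← C → H ← R → K
  Q is a collider here and neither Q nor any of its descendants is conditioned on, so the collider stays closed — the path is blocked at Q.
Path 2: E → Q ← C → K
  Q is a collider here and neither Q nor any of its descendants is conditioned on, so the collider stays closed — the path is blocked at Q.
Every path is blocked, so E and K are d-separated given {H}.

Yes — E and K are d-separated given {H}.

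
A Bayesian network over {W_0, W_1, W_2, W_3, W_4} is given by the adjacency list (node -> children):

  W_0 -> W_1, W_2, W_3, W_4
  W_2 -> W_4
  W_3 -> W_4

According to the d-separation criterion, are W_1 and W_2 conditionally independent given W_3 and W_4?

No

There are 3 undirected paths between W_1 and W_2; checking each against the conditioning set {W_3, W_4}:
  1. W_1 ← W_0 → W_3 → W_4 ← W_2 — W_0:fork[open]; W_3:chain[blocks]; W_4:collider[open] ⇒ blocked
  2. W_1 ← W_0 → W_4 ← W_2 — W_0:fork[open]; W_4:collider[open] ⇒ active
  3. W_1 ← W_0 → W_2 — W_0:fork[open] ⇒ active
At least one path is unblocked, so d-separation fails.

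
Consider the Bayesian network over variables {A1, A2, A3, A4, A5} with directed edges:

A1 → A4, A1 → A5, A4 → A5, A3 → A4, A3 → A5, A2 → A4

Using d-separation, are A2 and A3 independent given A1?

Yes

There are 3 undirected paths between A2 and A3; checking each against the conditioning set {A1}:
  1. A2 → A4 ← A3 — A4:collider[blocks] ⇒ blocked
  2. A2 → A4 → A5 ← A3 — A4:chain[open]; A5:collider[blocks] ⇒ blocked
  3. A2 → A4 ← A1 → A5 ← A3 — A4:collider[blocks]; A1:fork[blocks]; A5:collider[blocks] ⇒ blocked
Since every path is blocked, d-separation holds.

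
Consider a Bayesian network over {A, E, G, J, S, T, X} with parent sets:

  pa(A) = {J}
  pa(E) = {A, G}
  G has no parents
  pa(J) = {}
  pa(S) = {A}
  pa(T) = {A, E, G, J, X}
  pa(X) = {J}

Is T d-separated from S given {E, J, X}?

Enumerating the 5 paths from T to S and testing each for blocking by {E, J, X}:
Path 1: T ← E ← A → S
  E is a chain here and E is conditioned on, so the path is blocked at E.
Path 2: T ← G → E ← A → S
  G is a fork and G is not conditioned on; E is a collider and E is conditioned on, which opens it; A is a fork and A is not conditioned on — no node blocks this path, so it is active.
Path 3: T ← A → S
  A is a fork and A is not conditioned on — no node blocks this path, so it is active.
Path 4: T ← J → A → S
  J is a fork here and J is conditioned on, so the path is blocked at J.
Path 5: T ← X ← J → A → S
  X is a chain here and X is conditioned on, so the path is blocked at X.
Because an active path exists, T and S are not d-separated.

No — T and S are not d-separated given {E, J, X}.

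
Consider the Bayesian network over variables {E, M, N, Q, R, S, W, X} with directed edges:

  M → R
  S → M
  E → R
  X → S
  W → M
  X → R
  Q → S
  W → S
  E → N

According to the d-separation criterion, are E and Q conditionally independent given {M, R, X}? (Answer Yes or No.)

Yes

There are 3 undirected paths between E and Q; checking each against the conditioning set {M, R, X}:
Path 1: E → R ← M ← S ← Q
  M is a chain here and M is conditioned on, so the path is blocked at M.
Path 2: E → R ← M ← W → S ← Q
  M is a chain here and M is conditioned on, so the path is blocked at M.
Path 3: E → R ← X → S ← Q
  X is a fork here and X is conditioned on, so the path is blocked at X.
All paths are blocked; E ⊥ Q | {M, R, X} holds.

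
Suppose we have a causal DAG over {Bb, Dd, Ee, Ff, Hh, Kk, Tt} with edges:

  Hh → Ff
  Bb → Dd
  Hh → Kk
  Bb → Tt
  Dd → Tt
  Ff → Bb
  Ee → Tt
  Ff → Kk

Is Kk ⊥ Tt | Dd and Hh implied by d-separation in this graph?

We examine all 4 paths between Kk and Tt:
Path 1: Kk ← Hh → Ff → Bb → Dd → Tt
  Hh is a fork here and Hh is conditioned on, so the path is blocked at Hh.
Path 2: Kk ← Hh → Ff → Bb → Tt
  Hh is a fork here and Hh is conditioned on, so the path is blocked at Hh.
Path 3: Kk ← Ff → Bb → Dd → Tt
  Dd is a chain here and Dd is conditioned on, so the path is blocked at Dd.
Path 4: Kk ← Ff → Bb → Tt
  Ff is a fork and Ff is not conditioned on; Bb is a chain and Bb is not conditioned on — no node blocks this path, so it is active.
At least one path is unblocked, so d-separation fails.

No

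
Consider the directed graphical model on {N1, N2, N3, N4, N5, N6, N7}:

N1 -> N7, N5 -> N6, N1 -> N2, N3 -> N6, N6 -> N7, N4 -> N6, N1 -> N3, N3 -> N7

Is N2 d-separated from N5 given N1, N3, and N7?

Yes — N2 and N5 are d-separated given {N1, N3, N7}.

There are 4 undirected paths between N2 and N5; checking each against the conditioning set {N1, N3, N7}:
  1. N2 ← N1 → N7 ← N6 ← N5 — N1:fork[blocks]; N7:collider[open]; N6:chain[open] ⇒ blocked
  2. N2 ← N1 → N7 ← N3 → N6 ← N5 — N1:fork[blocks]; N7:collider[open]; N3:fork[blocks]; N6:collider[open] ⇒ blocked
  3. N2 ← N1 → N3 → N7 ← N6 ← N5 — N1:fork[blocks]; N3:chain[blocks]; N7:collider[open]; N6:chain[open] ⇒ blocked
  4. N2 ← N1 → N3 → N6 ← N5 — N1:fork[blocks]; N3:chain[blocks]; N6:collider[open] ⇒ blocked
Every path is blocked, so N2 and N5 are d-separated given {N1, N3, N7}.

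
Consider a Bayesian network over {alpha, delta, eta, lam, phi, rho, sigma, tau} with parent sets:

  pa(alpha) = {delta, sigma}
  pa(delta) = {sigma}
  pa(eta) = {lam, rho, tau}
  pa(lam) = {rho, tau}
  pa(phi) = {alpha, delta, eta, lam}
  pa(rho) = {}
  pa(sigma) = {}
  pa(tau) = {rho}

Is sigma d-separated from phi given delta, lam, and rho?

We examine all 4 paths between sigma and phi:
Path 1: sigma → delta → phi
  delta is a chain here and delta is conditioned on, so the path is blocked at delta.
Path 2: sigma → delta → alpha → phi
  delta is a chain here and delta is conditioned on, so the path is blocked at delta.
Path 3: sigma → alpha ← delta → phi
  alpha is a collider here and neither alpha nor any of its descendants is conditioned on, so the collider stays closed — the path is blocked at alpha.
Path 4: sigma → alpha → phi
  alpha is a chain and alpha is not conditioned on — no node blocks this path, so it is active.
Since the path sigma → alpha → phi is active, sigma and phi are not d-separated given {delta, lam, rho}.

No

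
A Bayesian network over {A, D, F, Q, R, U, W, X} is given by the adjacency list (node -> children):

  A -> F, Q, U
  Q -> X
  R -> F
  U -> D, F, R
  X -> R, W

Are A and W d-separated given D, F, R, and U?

We examine all 5 paths between A and W:
Path 1: A → F ← U → R ← X → W
  U is a fork here and U is conditioned on, so the path is blocked at U.
Path 2: A → F ← R ← X → W
  R is a chain here and R is conditioned on, so the path is blocked at R.
Path 3: A → Q → X → W
  Q is a chain and Q is not conditioned on; X is a chain and X is not conditioned on — no node blocks this path, so it is active.
Path 4: A → U → F ← R ← X → W
  U is a chain here and U is conditioned on, so the path is blocked at U.
Path 5: A → U → R ← X → W
  U is a chain here and U is conditioned on, so the path is blocked at U.
Because an active path exists, A and W are not d-separated.

No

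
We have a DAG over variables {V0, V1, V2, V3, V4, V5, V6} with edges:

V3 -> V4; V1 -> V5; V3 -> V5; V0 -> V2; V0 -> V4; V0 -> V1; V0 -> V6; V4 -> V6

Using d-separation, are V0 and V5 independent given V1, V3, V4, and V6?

Yes

3 paths connect V0 and V5; each must be blocked for d-separation to hold:
  1. V0 → V6 ← V4 ← V3 → V5 — V6:collider[open]; V4:chain[blocks]; V3:fork[blocks] ⇒ blocked
  2. V0 → V4 ← V3 → V5 — V4:collider[open]; V3:fork[blocks] ⇒ blocked
  3. V0 → V1 → V5 — V1:chain[blocks] ⇒ blocked
Since every path is blocked, d-separation holds.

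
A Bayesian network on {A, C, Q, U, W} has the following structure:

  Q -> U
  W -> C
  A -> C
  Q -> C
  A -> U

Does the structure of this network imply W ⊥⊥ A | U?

There are 2 undirected paths between W and A; checking each against the conditioning set {U}:
  1. W → C ← A — C:collider[blocks] ⇒ blocked
  2. W → C ← Q → U ← A — C:collider[blocks]; Q:fork[open]; U:collider[open] ⇒ blocked
Since every path is blocked, d-separation holds.

Yes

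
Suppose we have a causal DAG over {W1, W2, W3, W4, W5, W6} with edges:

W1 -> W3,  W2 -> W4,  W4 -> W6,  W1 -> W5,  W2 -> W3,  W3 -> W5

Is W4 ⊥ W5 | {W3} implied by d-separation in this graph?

No

We examine all 2 paths between W4 and W5:
  1. W4 ← W2 → W3 ← W1 → W5 — W2:fork[open]; W3:collider[open]; W1:fork[open] ⇒ active
  2. W4 ← W2 → W3 → W5 — W2:fork[open]; W3:chain[blocks] ⇒ blocked
Since the path W4 ← W2 → W3 ← W1 → W5 is active, W4 and W5 are not d-separated given {W3}.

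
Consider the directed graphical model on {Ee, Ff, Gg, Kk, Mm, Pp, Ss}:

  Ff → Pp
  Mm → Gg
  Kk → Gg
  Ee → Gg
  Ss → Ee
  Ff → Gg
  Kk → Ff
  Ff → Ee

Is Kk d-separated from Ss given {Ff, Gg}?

We examine all 4 paths between Kk and Ss:
  1. Kk → Gg ← Ee ← Ss — Gg:collider[open]; Ee:chain[open] ⇒ active
  2. Kk → Gg ← Ff → Ee ← Ss — Gg:collider[open]; Ff:fork[blocks]; Ee:collider[open] ⇒ blocked
  3. Kk → Ff → Gg ← Ee ← Ss — Ff:chain[blocks]; Gg:collider[open]; Ee:chain[open] ⇒ blocked
  4. Kk → Ff → Ee ← Ss — Ff:chain[blocks]; Ee:collider[open] ⇒ blocked
At least one path is unblocked, so d-separation fails.

No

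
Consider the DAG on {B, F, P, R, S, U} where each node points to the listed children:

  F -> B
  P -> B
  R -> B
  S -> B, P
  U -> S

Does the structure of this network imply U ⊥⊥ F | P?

We examine all 2 paths between U and F:
Path 1: U → S → B ← F
  B is a collider here and neither B nor any of its descendants is conditioned on, so the collider stays closed — the path is blocked at B.
Path 2: U → S → P → B ← F
  P is a chain here and P is conditioned on, so the path is blocked at P.
Since every path is blocked, d-separation holds.

Yes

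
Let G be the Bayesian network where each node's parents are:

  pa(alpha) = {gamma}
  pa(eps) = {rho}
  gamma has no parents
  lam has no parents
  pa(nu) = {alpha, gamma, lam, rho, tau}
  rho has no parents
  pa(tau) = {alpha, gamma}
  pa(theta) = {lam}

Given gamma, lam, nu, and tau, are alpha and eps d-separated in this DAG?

Enumerating the 5 paths from alpha to eps and testing each for blocking by {gamma, lam, nu, tau}:
Path 1: alpha → tau ← gamma → nu ← rho → eps
  gamma is a fork here and gamma is conditioned on, so the path is blocked at gamma.
Path 2: alpha → tau → nu ← rho → eps
  tau is a chain here and tau is conditioned on, so the path is blocked at tau.
Path 3: alpha ← gamma → tau → nu ← rho → eps
  gamma is a fork here and gamma is conditioned on, so the path is blocked at gamma.
Path 4: alpha ← gamma → nu ← rho → eps
  gamma is a fork here and gamma is conditioned on, so the path is blocked at gamma.
Path 5: alpha → nu ← rho → eps
  nu is a collider and nu is conditioned on, which opens it; rho is a fork and rho is not conditioned on — no node blocks this path, so it is active.
At least one path is unblocked, so d-separation fails.

No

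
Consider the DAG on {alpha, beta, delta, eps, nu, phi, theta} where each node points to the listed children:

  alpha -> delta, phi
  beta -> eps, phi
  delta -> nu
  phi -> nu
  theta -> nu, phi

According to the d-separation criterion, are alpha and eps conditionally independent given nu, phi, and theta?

There are 3 undirected paths between alpha and eps; checking each against the conditioning set {nu, phi, theta}:
Path 1: alpha → delta → nu ← phi ← beta → eps
  phi is a chain here and phi is conditioned on, so the path is blocked at phi.
Path 2: alpha → delta → nu ← theta → phi ← beta → eps
  theta is a fork here and theta is conditioned on, so the path is blocked at theta.
Path 3: alpha → phi ← beta → eps
  phi is a collider and phi is conditioned on, which opens it; beta is a fork and beta is not conditioned on — no node blocks this path, so it is active.
At least one path is unblocked, so d-separation fails.

No — alpha and eps are not d-separated given {nu, phi, theta}.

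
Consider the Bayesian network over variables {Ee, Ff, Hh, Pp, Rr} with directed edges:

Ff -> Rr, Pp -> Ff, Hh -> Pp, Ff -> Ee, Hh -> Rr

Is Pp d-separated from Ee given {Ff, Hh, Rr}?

There are 2 undirected paths between Pp and Ee; checking each against the conditioning set {Ff, Hh, Rr}:
  1. Pp ← Hh → Rr ← Ff → Ee — Hh:fork[blocks]; Rr:collider[open]; Ff:fork[blocks] ⇒ blocked
  2. Pp → Ff → Ee — Ff:chain[blocks] ⇒ blocked
Since every path is blocked, d-separation holds.

Yes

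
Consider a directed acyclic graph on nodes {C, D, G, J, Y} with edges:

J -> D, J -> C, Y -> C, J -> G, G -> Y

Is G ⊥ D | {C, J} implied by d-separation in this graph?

Yes — G and D are d-separated given {C, J}.

2 paths connect G and D; each must be blocked for d-separation to hold:
  1. G ← J → D — J:fork[blocks] ⇒ blocked
  2. G → Y → C ← J → D — Y:chain[open]; C:collider[open]; J:fork[blocks] ⇒ blocked
Every path is blocked, so G and D are d-separated given {C, J}.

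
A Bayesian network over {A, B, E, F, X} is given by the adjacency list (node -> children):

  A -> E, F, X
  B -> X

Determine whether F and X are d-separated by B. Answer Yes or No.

No

There is one path between F and X:
Path 1: F ← A → X
  A is a fork and A is not conditioned on — no node blocks this path, so it is active.
Since the path F ← A → X is active, F and X are not d-separated given {B}.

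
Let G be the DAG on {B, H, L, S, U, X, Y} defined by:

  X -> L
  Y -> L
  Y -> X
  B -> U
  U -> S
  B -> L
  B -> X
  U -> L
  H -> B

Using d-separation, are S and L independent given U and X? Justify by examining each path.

Yes

We examine all 4 paths between S and L:
Path 1: S ← U → L
  U is a fork here and U is conditioned on, so the path is blocked at U.
Path 2: S ← U ← B → L
  U is a chain here and U is conditioned on, so the path is blocked at U.
Path 3: S ← U ← B → X → L
  U is a chain here and U is conditioned on, so the path is blocked at U.
Path 4: S ← U ← B → X ← Y → L
  U is a chain here and U is conditioned on, so the path is blocked at U.
All paths are blocked; S ⊥ L | {U, X} holds.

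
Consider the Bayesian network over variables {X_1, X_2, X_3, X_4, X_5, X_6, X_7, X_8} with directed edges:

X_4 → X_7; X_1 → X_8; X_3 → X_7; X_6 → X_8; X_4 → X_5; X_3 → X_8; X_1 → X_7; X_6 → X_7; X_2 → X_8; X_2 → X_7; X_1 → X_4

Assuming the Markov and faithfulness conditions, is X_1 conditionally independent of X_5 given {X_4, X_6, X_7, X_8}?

We examine all 5 paths between X_1 and X_5:
Path 1: X_1 → X_8 ← X_2 → X_7 ← X_4 → X_5
  X_4 is a fork here and X_4 is conditioned on, so the path is blocked at X_4.
Path 2: X_1 → X_8 ← X_3 → X_7 ← X_4 → X_5
  X_4 is a fork here and X_4 is conditioned on, so the path is blocked at X_4.
Path 3: X_1 → X_8 ← X_6 → X_7 ← X_4 → X_5
  X_6 is a fork here and X_6 is conditioned on, so the path is blocked at X_6.
Path 4: X_1 → X_7 ← X_4 → X_5
  X_4 is a fork here and X_4 is conditioned on, so the path is blocked at X_4.
Path 5: X_1 → X_4 → X_5
  X_4 is a chain here and X_4 is conditioned on, so the path is blocked at X_4.
Since every path is blocked, d-separation holds.

Yes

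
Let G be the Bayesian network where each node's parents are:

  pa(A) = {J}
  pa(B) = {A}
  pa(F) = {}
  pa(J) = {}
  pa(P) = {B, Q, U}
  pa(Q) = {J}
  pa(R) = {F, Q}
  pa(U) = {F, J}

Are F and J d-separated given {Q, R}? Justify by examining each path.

Yes

6 paths connect F and J; each must be blocked for d-separation to hold:
  1. F → U → P ← Q ← J — U:chain[open]; P:collider[blocks]; Q:chain[blocks] ⇒ blocked
  2. F → U → P ← B ← A ← J — U:chain[open]; P:collider[blocks]; B:chain[open]; A:chain[open] ⇒ blocked
  3. F → U ← J — U:collider[blocks] ⇒ blocked
  4. F → R ← Q → P ← B ← A ← J — R:collider[open]; Q:fork[blocks]; P:collider[blocks]; B:chain[open]; A:chain[open] ⇒ blocked
  5. F → R ← Q → P ← U ← J — R:collider[open]; Q:fork[blocks]; P:collider[blocks]; U:chain[open] ⇒ blocked
  6. F → R ← Q ← J — R:collider[open]; Q:chain[blocks] ⇒ blocked
All paths are blocked; F ⊥ J | {Q, R} holds.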